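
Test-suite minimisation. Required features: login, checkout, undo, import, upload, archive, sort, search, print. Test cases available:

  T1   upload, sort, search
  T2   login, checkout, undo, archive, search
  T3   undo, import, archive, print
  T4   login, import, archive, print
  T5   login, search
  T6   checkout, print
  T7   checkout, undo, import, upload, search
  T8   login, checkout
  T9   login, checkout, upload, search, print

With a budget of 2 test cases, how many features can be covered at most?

Choosing T3, T9 covers {login, checkout, undo, import, upload, archive, search, print} — 8 features.
No choice of 2 test cases does better; here sort is left uncovered.

8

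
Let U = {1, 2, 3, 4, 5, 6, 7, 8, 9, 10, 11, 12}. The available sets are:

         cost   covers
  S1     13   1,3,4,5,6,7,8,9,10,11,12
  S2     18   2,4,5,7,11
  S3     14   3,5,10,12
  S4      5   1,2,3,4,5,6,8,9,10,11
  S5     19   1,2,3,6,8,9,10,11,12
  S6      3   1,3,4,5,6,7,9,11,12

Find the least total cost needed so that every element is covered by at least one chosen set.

S4, S6 cover every element at cost 5 + 3 = 8.
Any cover uses at least 2 sets; among all covering selections none totals below 8.

8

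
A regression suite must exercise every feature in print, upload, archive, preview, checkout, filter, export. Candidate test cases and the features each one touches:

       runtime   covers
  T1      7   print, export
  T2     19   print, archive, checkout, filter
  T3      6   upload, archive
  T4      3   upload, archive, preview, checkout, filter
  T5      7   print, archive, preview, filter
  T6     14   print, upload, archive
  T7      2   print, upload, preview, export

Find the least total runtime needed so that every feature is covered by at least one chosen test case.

T4, T7 cover every feature at runtime 3 + 2 = 5.
Any cover uses at least 2 test cases; among all covering selections none totals below 5.

5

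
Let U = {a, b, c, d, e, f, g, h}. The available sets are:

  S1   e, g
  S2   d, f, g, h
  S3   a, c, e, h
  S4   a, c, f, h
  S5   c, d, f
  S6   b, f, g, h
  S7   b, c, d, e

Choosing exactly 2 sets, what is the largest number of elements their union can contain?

Choosing S2, S3 covers {a, c, d, e, f, g, h} — 7 elements.
No choice of 2 sets does better; here b is left uncovered.

7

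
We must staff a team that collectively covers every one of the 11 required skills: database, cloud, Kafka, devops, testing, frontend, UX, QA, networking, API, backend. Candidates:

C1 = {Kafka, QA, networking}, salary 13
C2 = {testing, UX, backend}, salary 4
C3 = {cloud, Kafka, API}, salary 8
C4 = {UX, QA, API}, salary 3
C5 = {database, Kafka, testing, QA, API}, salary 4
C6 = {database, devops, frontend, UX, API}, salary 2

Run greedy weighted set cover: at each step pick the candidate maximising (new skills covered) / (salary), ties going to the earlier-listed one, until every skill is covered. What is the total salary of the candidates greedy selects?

31

Pick 1: C6 adds 5 new (database, devops, frontend, UX, API) at salary 2 (ratio 5/2).
Pick 2: C5 adds 3 new (Kafka, testing, QA) at salary 4 (ratio 3/4).
Pick 3: C2 adds 1 new (backend) at salary 4 (ratio 1/4).
Pick 4: C3 adds 1 new (cloud) at salary 8 (ratio 1/8).
Pick 5: C1 adds 1 new (networking) at salary 13 (ratio 1/13).
Greedy total salary: 2 + 4 + 4 + 8 + 13 = 31. (The true optimum is 27, so greedy overshoots here.)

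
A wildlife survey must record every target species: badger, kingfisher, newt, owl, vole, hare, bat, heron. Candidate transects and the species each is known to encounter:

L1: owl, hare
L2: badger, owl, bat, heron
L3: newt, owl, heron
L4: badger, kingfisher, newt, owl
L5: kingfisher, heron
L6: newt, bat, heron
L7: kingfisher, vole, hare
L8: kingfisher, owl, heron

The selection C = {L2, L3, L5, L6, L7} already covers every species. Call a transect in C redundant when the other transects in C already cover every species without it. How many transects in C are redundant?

Drop L2: badger uncovered — not redundant.
Drop L3: the rest still cover every species — redundant.
Drop L5: the rest still cover every species — redundant.
Drop L6: the rest still cover every species — redundant.
Drop L7: vole, hare uncovered — not redundant.
3 redundant: L3, L5, L6.

3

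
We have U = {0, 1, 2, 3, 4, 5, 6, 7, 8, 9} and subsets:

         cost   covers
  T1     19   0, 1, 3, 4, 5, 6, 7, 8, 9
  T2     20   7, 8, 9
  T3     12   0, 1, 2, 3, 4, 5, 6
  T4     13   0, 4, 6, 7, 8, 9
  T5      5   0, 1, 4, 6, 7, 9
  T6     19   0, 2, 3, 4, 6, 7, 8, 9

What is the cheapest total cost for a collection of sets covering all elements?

25

T3, T4 cover every element at cost 12 + 13 = 25.
Any cover uses at least 2 sets; among all covering selections none totals below 25.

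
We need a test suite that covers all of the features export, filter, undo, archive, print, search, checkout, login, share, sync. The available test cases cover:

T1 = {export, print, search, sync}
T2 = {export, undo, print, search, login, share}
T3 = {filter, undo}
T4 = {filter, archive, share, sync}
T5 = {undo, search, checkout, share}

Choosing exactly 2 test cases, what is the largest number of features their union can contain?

9

Choosing T2, T4 covers {export, filter, undo, archive, print, search, login, share, sync} — 9 features.
No choice of 2 test cases does better; here checkout is left uncovered.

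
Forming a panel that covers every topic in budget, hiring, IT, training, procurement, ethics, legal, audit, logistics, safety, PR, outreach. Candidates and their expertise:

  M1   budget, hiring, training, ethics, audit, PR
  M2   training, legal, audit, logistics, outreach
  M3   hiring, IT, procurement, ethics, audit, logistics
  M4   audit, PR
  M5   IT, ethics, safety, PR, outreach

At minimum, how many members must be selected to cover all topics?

4

M1, M2, M3, M5 together cover {budget, hiring, IT, training, procurement, ethics, legal, audit, logistics, safety, PR, outreach} — every topic.
No 3 of the 5 members cover everything (all 10 triples fall short), so 4 is minimum.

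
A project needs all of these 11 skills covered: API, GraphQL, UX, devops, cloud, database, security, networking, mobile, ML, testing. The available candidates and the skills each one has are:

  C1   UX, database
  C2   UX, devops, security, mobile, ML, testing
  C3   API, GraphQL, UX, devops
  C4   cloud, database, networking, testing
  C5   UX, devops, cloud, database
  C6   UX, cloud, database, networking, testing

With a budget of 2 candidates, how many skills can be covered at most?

Choosing C2, C4 covers {UX, devops, cloud, database, security, networking, mobile, ML, testing} — 9 skills.
No choice of 2 candidates does better; here API, GraphQL are left uncovered.

9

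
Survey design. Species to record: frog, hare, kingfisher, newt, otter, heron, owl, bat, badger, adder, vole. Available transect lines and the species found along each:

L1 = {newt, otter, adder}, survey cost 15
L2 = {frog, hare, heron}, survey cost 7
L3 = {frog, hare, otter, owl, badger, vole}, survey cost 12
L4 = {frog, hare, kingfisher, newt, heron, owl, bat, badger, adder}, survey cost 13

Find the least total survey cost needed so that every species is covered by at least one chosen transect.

25

L3, L4 cover every species at survey cost 12 + 13 = 25.
Any cover uses at least 2 transects; among all covering selections none totals below 25.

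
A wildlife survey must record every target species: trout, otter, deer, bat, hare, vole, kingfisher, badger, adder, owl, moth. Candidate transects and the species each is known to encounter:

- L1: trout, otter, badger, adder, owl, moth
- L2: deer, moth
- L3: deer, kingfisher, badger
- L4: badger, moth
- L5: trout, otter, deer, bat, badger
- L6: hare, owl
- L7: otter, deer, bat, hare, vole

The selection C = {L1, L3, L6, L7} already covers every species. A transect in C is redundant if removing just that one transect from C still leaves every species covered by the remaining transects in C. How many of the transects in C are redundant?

Drop L1: trout, adder, moth uncovered — not redundant.
Drop L3: kingfisher uncovered — not redundant.
Drop L6: the rest still cover every species — redundant.
Drop L7: bat, vole uncovered — not redundant.
1 redundant: L6.

1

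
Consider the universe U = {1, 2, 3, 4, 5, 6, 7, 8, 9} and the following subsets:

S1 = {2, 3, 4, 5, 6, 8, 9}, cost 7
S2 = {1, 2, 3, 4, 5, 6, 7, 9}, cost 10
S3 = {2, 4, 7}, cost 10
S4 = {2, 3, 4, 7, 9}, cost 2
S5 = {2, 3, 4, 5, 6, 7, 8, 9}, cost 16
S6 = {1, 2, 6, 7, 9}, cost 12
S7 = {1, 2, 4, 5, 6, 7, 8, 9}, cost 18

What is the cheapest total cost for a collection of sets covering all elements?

17

S1, S2 cover every element at cost 7 + 10 = 17.
Any cover uses at least 2 sets; among all covering selections none totals below 17.
Greedy by coverage-per-cost would pick S4, S1, S2 for 19 — worse than the optimum 17.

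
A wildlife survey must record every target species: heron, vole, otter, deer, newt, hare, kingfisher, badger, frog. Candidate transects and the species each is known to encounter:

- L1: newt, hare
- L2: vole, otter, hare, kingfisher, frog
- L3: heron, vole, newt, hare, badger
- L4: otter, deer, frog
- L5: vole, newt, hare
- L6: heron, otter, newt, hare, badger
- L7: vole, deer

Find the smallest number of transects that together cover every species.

3

L2, L3, L4 together cover {heron, vole, otter, deer, newt, hare, kingfisher, badger, frog} — every species.
No 2 of the 7 transects cover everything (all 21 pairs fall short), so 3 is minimum.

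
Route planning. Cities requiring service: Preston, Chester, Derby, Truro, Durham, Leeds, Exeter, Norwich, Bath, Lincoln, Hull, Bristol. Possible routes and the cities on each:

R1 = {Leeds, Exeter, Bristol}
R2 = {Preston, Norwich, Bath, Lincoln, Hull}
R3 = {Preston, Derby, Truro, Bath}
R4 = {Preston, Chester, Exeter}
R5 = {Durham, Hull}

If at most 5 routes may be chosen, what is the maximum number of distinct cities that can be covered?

12

Choosing R1, R2, R3, R4, R5 covers {Preston, Chester, Derby, Truro, Durham, Leeds, Exeter, Norwich, Bath, Lincoln, Hull, Bristol} — 12 cities.
That is all 12 cities.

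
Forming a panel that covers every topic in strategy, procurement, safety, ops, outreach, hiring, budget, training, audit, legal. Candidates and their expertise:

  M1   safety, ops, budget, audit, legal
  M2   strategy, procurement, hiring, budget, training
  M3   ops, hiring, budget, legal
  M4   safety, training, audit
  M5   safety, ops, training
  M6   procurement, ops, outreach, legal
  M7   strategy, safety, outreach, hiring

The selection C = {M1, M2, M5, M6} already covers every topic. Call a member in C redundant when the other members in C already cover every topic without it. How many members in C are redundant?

1

Drop M1: audit uncovered — not redundant.
Drop M2: strategy, hiring uncovered — not redundant.
Drop M5: the rest still cover every topic — redundant.
Drop M6: outreach uncovered — not redundant.
1 redundant: M5.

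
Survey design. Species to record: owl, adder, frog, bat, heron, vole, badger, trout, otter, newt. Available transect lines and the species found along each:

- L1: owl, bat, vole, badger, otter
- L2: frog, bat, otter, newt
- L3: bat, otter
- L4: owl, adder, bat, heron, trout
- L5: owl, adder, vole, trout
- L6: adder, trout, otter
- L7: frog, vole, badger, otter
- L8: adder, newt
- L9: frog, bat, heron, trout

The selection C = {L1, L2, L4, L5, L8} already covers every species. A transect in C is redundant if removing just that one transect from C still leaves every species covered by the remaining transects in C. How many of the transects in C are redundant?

Drop L1: badger uncovered — not redundant.
Drop L2: frog uncovered — not redundant.
Drop L4: heron uncovered — not redundant.
Drop L5: the rest still cover every species — redundant.
Drop L8: the rest still cover every species — redundant.
2 redundant: L5, L8.

2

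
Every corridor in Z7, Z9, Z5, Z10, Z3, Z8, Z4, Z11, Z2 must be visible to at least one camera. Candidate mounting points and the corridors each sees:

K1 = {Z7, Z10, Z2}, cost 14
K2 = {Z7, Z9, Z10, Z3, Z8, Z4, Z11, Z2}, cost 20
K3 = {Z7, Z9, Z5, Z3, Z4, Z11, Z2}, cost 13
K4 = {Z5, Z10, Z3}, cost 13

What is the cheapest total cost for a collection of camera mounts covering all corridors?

K2, K3 cover every corridor at cost 20 + 13 = 33.
Any cover uses at least 2 camera mounts; among all covering selections none totals below 33.

33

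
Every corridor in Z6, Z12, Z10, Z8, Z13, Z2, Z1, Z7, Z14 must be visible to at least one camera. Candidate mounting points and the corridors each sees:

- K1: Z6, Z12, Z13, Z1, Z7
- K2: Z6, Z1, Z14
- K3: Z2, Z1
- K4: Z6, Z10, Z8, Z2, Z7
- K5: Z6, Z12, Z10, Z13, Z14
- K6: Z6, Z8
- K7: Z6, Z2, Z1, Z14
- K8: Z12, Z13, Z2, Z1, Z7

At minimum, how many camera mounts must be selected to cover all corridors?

3

K1, K2, K4 together cover {Z6, Z12, Z10, Z8, Z13, Z2, Z1, Z7, Z14} — every corridor.
No 2 of the 8 camera mounts cover everything (all 28 pairs fall short), so 3 is minimum.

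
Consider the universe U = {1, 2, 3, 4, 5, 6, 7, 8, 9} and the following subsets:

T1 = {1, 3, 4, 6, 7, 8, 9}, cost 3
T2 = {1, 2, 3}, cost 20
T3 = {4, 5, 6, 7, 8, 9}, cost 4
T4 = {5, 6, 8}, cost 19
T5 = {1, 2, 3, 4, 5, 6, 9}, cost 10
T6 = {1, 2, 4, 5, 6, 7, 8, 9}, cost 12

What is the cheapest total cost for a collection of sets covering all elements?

13

T1, T5 cover every element at cost 3 + 10 = 13.
Any cover uses at least 2 sets; among all covering selections none totals below 13.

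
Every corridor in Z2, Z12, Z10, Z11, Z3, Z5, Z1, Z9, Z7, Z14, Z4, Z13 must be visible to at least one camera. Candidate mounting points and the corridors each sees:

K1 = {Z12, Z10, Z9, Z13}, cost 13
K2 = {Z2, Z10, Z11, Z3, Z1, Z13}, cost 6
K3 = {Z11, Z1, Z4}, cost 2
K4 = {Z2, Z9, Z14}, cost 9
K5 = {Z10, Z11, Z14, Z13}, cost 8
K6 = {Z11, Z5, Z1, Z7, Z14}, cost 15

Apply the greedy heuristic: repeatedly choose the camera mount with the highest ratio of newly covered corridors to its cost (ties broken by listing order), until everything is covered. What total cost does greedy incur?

45

Pick 1: K3 adds 3 new (Z11, Z1, Z4) at cost 2 (ratio 3/2).
Pick 2: K2 adds 4 new (Z2, Z10, Z3, Z13) at cost 6 (ratio 4/6).
Pick 3: K4 adds 2 new (Z9, Z14) at cost 9 (ratio 2/9).
Pick 4: K6 adds 2 new (Z5, Z7) at cost 15 (ratio 2/15).
Pick 5: K1 adds 1 new (Z12) at cost 13 (ratio 1/13).
Greedy total cost: 2 + 6 + 9 + 15 + 13 = 45. (The true optimum is 36, so greedy overshoots here.)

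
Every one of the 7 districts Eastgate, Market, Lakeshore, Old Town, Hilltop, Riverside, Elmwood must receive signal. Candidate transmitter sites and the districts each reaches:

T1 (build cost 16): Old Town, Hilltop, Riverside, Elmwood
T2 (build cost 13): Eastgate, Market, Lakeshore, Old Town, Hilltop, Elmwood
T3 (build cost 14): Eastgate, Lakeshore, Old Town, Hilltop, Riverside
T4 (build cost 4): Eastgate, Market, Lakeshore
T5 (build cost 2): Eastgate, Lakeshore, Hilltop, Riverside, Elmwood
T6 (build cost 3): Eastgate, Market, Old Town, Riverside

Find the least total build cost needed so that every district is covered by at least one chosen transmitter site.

5

T5, T6 cover every district at build cost 2 + 3 = 5.
Any cover uses at least 2 transmitter sites; among all covering selections none totals below 5.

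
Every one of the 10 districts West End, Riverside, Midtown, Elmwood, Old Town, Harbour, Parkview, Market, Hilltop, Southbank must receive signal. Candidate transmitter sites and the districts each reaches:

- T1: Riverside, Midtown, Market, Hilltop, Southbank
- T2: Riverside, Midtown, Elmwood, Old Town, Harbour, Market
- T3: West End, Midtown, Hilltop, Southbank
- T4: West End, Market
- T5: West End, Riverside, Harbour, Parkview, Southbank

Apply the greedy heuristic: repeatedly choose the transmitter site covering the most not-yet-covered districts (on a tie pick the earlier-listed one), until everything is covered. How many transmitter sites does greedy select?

Pick 1: T2 covers 6 new districts (Riverside, Midtown, Elmwood, Old Town, Harbour, Market).
Pick 2: T3 covers 3 new districts (West End, Hilltop, Southbank).
Pick 3: T5 covers 1 new districts (Parkview).
Greedy uses 3 transmitter sites.

3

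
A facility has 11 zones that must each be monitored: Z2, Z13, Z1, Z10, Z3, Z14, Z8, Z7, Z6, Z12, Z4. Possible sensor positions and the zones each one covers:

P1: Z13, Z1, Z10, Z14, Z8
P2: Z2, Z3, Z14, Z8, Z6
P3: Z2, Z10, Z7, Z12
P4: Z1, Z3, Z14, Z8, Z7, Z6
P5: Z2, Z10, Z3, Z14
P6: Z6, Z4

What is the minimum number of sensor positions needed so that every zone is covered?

4

P1, P2, P3, P6 together cover {Z2, Z13, Z1, Z10, Z3, Z14, Z8, Z7, Z6, Z12, Z4} — every zone.
No 3 of the 6 sensor positions cover everything (all 20 triples fall short), so 4 is minimum.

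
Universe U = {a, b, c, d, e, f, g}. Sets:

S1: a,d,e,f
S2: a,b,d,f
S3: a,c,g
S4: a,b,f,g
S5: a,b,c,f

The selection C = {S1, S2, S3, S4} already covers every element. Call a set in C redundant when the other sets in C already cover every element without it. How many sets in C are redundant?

2

Drop S1: e uncovered — not redundant.
Drop S2: the rest still cover every element — redundant.
Drop S3: c uncovered — not redundant.
Drop S4: the rest still cover every element — redundant.
2 redundant: S2, S4.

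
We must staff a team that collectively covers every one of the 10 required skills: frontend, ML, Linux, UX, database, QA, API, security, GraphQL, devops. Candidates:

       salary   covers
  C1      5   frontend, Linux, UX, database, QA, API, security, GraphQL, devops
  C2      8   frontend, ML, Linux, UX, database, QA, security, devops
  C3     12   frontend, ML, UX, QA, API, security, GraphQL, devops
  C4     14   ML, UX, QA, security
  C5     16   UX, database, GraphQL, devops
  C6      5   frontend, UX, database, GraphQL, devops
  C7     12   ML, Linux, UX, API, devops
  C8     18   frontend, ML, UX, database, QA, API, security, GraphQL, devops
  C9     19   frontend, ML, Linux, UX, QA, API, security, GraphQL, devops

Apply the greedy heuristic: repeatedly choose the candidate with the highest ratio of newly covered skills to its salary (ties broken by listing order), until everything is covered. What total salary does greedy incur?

Pick 1: C1 adds 9 new (frontend, Linux, UX, database, QA, API, security, GraphQL, devops) at salary 5 (ratio 9/5).
Pick 2: C2 adds 1 new (ML) at salary 8 (ratio 1/8).
Greedy total salary: 5 + 8 = 13.

13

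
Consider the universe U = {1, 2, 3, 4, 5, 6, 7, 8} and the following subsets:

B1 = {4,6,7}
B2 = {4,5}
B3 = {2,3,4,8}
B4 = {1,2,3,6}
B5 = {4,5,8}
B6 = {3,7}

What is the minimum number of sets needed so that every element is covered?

3

B1, B4, B5 together cover {1, 2, 3, 4, 5, 6, 7, 8} — every element.
No 2 of the 6 sets cover everything (all 15 pairs fall short), so 3 is minimum.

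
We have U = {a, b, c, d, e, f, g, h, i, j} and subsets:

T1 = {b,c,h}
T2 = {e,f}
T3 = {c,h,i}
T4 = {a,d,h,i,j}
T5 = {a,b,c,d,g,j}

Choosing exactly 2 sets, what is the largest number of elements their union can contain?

Choosing T2, T5 covers {a, b, c, d, e, f, g, j} — 8 elements.
No choice of 2 sets does better; here h, i are left uncovered.

8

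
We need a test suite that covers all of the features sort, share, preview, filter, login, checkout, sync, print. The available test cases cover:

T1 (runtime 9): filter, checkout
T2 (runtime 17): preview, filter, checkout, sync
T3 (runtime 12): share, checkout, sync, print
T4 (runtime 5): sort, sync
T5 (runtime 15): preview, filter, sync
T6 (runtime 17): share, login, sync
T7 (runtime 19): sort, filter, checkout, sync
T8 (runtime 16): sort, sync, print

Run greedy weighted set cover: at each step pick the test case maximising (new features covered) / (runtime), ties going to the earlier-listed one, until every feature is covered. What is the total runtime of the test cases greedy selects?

Pick 1: T4 adds 2 new (sort, sync) at runtime 5 (ratio 2/5).
Pick 2: T3 adds 3 new (share, checkout, print) at runtime 12 (ratio 3/12).
Pick 3: T5 adds 2 new (preview, filter) at runtime 15 (ratio 2/15).
Pick 4: T6 adds 1 new (login) at runtime 17 (ratio 1/17).
Greedy total runtime: 5 + 12 + 15 + 17 = 49.

49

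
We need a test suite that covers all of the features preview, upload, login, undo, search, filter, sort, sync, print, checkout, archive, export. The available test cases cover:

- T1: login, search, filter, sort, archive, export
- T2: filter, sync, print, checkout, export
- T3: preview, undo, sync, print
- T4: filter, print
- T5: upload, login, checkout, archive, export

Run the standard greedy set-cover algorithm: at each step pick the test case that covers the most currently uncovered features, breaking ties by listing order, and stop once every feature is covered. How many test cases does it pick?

Pick 1: T1 covers 6 new features (login, search, filter, sort, archive, export).
Pick 2: T3 covers 4 new features (preview, undo, sync, print).
Pick 3: T5 covers 2 new features (upload, checkout).
Greedy uses 3 test cases.

3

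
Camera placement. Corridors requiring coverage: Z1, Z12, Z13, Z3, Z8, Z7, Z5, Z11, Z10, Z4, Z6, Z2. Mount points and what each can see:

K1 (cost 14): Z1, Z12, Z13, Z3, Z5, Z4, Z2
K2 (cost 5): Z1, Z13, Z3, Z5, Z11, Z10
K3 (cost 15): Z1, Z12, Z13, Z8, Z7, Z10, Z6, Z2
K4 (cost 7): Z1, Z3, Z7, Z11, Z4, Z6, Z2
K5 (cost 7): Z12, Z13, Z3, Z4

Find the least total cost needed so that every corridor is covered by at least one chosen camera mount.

K2, K3, K4 cover every corridor at cost 5 + 15 + 7 = 27.
Any cover uses at least 3 camera mounts; among all covering selections none totals below 27.
Greedy by coverage-per-cost would pick K2, K4, K5, K3 for 34 — worse than the optimum 27.

27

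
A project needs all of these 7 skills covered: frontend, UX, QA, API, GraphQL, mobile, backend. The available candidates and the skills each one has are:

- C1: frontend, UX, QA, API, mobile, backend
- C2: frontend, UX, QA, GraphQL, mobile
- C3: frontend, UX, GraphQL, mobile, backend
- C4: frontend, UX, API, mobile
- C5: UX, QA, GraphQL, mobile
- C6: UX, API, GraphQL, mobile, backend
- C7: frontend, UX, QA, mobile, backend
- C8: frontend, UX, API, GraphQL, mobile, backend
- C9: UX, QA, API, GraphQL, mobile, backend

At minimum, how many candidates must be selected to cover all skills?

2

C1, C2 together cover {frontend, UX, QA, API, GraphQL, mobile, backend} — every skill.
No single candidate contains all 7 skills, so 2 is optimal.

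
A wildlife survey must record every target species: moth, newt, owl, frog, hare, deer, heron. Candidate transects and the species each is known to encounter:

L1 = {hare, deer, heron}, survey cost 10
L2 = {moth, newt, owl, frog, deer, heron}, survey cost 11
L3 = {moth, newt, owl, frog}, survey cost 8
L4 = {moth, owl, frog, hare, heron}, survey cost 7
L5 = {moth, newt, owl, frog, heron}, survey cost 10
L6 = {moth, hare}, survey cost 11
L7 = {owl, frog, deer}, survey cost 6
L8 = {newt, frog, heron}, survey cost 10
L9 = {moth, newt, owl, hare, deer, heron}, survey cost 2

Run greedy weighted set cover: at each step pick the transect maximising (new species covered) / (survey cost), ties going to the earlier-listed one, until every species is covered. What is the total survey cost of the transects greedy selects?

Pick 1: L9 adds 6 new (moth, newt, owl, hare, deer, heron) at survey cost 2 (ratio 6/2).
Pick 2: L7 adds 1 new (frog) at survey cost 6 (ratio 1/6).
Greedy total survey cost: 2 + 6 = 8.

8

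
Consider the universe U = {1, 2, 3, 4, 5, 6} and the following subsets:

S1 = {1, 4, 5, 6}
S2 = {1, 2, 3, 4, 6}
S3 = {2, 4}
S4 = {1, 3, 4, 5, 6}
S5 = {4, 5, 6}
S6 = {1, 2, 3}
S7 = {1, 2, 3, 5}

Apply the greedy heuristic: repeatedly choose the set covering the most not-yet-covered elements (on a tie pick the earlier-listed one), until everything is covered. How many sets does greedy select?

Pick 1: S2 covers 5 new elements (1, 2, 3, 4, 6).
Pick 2: S1 covers 1 new elements (5).
Greedy uses 2 sets.

2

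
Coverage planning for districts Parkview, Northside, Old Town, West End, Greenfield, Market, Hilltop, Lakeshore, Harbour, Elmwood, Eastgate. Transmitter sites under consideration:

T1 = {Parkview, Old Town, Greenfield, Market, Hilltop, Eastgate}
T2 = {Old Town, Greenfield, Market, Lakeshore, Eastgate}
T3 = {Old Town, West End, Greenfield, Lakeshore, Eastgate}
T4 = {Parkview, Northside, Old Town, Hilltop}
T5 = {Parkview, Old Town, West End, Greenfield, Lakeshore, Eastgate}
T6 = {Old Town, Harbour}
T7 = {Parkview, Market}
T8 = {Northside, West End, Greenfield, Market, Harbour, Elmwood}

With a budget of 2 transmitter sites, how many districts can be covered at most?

Choosing T1, T8 covers {Parkview, Northside, Old Town, West End, Greenfield, Market, Hilltop, Harbour, Elmwood, Eastgate} — 10 districts.
No choice of 2 transmitter sites does better; here Lakeshore is left uncovered.

10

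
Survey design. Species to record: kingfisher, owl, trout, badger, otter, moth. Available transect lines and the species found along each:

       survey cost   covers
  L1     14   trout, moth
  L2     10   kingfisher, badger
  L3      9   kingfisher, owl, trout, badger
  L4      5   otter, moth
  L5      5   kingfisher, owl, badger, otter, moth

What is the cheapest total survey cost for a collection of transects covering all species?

14

L3, L4 cover every species at survey cost 9 + 5 = 14.
Any cover uses at least 2 transects; among all covering selections none totals below 14.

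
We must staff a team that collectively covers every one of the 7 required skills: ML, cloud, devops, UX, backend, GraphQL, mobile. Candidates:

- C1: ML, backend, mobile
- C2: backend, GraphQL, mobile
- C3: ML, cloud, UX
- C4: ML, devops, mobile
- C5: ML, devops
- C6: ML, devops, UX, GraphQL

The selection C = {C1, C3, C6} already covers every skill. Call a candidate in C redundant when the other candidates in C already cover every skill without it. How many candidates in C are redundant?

Drop C1: backend, mobile uncovered — not redundant.
Drop C3: cloud uncovered — not redundant.
Drop C6: devops, GraphQL uncovered — not redundant.
None of the candidates in C is redundant.

0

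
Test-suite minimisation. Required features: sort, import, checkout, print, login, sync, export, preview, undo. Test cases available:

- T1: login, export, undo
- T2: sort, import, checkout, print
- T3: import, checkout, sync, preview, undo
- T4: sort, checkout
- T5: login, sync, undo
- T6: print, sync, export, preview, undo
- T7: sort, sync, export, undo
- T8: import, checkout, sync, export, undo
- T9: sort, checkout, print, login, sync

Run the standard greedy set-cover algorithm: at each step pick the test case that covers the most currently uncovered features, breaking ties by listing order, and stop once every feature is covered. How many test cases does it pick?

3

Pick 1: T3 covers 5 new features (import, checkout, sync, preview, undo).
Pick 2: T9 covers 3 new features (sort, print, login).
Pick 3: T1 covers 1 new features (export).
Greedy uses 3 test cases.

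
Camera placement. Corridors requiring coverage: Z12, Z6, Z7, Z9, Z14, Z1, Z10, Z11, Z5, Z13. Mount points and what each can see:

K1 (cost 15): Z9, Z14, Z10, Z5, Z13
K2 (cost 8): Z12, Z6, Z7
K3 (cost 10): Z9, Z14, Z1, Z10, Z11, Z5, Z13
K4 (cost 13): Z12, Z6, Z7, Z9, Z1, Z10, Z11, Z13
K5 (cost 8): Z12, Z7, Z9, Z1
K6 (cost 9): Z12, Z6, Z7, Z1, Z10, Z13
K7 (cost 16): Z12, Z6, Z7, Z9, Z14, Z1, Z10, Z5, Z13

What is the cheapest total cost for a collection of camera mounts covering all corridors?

K2, K3 cover every corridor at cost 8 + 10 = 18.
Any cover uses at least 2 camera mounts; among all covering selections none totals below 18.

18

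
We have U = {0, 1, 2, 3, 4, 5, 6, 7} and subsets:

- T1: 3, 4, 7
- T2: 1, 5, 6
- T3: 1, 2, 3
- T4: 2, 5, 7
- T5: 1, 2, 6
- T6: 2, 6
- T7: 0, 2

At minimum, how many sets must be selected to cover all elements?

T1, T2, T7 together cover {0, 1, 2, 3, 4, 5, 6, 7} — every element.
No 2 of the 7 sets cover everything (all 21 pairs fall short), so 3 is minimum.

3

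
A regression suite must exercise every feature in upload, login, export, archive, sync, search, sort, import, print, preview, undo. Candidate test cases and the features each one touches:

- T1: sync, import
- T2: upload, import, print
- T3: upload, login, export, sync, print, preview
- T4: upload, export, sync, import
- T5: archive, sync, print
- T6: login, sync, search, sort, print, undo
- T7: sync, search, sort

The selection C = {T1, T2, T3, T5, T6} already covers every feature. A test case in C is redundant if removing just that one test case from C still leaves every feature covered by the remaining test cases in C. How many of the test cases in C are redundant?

Drop T1: the rest still cover every feature — redundant.
Drop T2: the rest still cover every feature — redundant.
Drop T3: export, preview uncovered — not redundant.
Drop T5: archive uncovered — not redundant.
Drop T6: search, sort, undo uncovered — not redundant.
2 redundant: T1, T2.

2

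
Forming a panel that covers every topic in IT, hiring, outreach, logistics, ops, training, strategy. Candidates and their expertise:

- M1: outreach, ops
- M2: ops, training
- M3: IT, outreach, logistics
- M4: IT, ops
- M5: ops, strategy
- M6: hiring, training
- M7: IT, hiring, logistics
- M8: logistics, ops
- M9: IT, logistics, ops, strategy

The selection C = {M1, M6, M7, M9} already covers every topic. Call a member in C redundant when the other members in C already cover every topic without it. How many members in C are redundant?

Drop M1: outreach uncovered — not redundant.
Drop M6: training uncovered — not redundant.
Drop M7: the rest still cover every topic — redundant.
Drop M9: strategy uncovered — not redundant.
1 redundant: M7.

1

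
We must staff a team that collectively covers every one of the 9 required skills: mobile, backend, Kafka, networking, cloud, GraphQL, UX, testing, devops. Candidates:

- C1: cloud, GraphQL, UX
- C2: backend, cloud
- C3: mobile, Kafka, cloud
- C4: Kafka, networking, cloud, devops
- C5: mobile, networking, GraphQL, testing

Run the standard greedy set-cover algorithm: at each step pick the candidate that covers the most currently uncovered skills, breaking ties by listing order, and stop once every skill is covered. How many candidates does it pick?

4

Pick 1: C4 covers 4 new skills (Kafka, networking, cloud, devops).
Pick 2: C5 covers 3 new skills (mobile, GraphQL, testing).
Pick 3: C1 covers 1 new skills (UX).
Pick 4: C2 covers 1 new skills (backend).
Greedy uses 4 candidates.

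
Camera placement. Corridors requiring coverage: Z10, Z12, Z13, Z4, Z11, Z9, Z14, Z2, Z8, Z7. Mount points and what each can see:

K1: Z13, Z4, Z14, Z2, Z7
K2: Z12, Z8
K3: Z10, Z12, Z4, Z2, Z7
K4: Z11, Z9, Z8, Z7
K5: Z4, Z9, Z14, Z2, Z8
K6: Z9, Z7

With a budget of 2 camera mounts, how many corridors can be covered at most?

8

Choosing K1, K4 covers {Z13, Z4, Z11, Z9, Z14, Z2, Z8, Z7} — 8 corridors.
No choice of 2 camera mounts does better; here Z10, Z12 are left uncovered.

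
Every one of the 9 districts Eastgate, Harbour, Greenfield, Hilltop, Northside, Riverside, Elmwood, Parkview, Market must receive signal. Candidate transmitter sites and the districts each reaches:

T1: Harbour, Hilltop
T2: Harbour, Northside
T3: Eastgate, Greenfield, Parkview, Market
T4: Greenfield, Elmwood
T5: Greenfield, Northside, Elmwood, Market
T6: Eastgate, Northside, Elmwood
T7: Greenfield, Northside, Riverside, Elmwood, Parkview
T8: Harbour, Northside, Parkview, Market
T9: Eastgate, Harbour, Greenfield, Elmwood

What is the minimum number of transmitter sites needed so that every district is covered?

T1, T3, T7 together cover {Eastgate, Harbour, Greenfield, Hilltop, Northside, Riverside, Elmwood, Parkview, Market} — every district.
No 2 of the 9 transmitter sites cover everything (all 36 pairs fall short), so 3 is minimum.

3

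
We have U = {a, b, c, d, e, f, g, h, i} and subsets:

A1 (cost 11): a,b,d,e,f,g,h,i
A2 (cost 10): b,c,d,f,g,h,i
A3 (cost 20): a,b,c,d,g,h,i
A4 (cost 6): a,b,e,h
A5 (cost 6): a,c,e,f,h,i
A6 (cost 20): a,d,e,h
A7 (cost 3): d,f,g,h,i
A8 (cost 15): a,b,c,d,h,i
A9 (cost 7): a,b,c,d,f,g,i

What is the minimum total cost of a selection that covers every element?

A4, A9 cover every element at cost 6 + 7 = 13.
Any cover uses at least 2 sets; among all covering selections none totals below 13.
Greedy by coverage-per-cost would pick A7, A4, A5 for 15 — worse than the optimum 13.

13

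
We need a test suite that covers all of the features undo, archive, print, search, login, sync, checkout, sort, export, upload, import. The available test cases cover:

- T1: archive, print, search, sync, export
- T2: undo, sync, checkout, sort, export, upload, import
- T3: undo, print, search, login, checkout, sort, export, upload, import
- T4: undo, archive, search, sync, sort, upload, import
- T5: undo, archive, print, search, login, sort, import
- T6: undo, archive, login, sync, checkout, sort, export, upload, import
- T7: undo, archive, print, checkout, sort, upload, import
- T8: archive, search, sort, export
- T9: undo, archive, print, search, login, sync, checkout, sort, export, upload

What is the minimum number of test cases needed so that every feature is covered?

2

T1, T3 together cover {undo, archive, print, search, login, sync, checkout, sort, export, upload, import} — every feature.
No single test case contains all 11 features, so 2 is optimal.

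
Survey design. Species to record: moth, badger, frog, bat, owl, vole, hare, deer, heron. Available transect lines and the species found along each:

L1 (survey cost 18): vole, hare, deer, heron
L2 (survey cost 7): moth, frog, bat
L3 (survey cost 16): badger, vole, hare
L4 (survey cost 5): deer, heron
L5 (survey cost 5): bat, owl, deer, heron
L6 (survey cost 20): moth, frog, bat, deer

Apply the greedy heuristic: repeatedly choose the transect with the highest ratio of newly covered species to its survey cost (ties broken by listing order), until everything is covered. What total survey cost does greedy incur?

28

Pick 1: L5 adds 4 new (bat, owl, deer, heron) at survey cost 5 (ratio 4/5).
Pick 2: L2 adds 2 new (moth, frog) at survey cost 7 (ratio 2/7).
Pick 3: L3 adds 3 new (badger, vole, hare) at survey cost 16 (ratio 3/16).
Greedy total survey cost: 5 + 7 + 16 = 28.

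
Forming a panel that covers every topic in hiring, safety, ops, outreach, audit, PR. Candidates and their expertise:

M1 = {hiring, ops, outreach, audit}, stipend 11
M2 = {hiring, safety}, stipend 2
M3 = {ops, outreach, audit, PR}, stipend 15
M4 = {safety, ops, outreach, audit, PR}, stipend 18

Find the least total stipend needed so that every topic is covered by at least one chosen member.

M2, M3 cover every topic at stipend 2 + 15 = 17.
Any cover uses at least 2 members; among all covering selections none totals below 17.
Greedy by coverage-per-stipend would pick M2, M1, M3 for 28 — worse than the optimum 17.

17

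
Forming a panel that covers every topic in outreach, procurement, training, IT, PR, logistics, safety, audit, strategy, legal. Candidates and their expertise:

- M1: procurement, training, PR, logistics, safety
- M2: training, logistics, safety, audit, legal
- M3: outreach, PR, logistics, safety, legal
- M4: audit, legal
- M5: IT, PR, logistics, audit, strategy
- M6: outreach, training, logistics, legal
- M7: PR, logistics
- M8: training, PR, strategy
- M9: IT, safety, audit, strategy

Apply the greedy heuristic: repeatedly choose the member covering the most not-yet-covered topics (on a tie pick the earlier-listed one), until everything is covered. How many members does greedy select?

Pick 1: M1 covers 5 new topics (procurement, training, PR, logistics, safety).
Pick 2: M5 covers 3 new topics (IT, audit, strategy).
Pick 3: M3 covers 2 new topics (outreach, legal).
Greedy uses 3 members.

3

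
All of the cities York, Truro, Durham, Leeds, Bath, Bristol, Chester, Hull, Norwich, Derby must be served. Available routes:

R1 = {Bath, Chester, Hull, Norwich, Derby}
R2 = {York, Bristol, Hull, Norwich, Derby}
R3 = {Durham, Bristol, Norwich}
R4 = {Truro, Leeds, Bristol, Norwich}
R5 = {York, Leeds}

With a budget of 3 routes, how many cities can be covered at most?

Choosing R1, R2, R4 covers {York, Truro, Leeds, Bath, Bristol, Chester, Hull, Norwich, Derby} — 9 cities.
No choice of 3 routes does better; here Durham is left uncovered.

9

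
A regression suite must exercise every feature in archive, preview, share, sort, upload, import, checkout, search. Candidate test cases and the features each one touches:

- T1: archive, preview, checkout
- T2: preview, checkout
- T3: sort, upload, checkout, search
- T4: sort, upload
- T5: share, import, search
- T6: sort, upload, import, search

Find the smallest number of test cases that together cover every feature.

3

T1, T3, T5 together cover {archive, preview, share, sort, upload, import, checkout, search} — every feature.
No 2 of the 6 test cases cover everything (all 15 pairs fall short), so 3 is minimum.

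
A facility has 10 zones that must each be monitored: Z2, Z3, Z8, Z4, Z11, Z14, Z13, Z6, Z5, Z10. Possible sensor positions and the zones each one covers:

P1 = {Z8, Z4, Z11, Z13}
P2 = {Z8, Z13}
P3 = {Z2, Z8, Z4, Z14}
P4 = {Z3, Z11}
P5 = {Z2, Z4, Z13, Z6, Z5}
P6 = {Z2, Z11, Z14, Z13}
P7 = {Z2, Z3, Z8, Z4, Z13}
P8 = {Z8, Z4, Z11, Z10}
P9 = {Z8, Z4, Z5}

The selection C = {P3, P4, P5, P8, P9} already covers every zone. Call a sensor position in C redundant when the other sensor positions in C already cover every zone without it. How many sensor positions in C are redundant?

Drop P3: Z14 uncovered — not redundant.
Drop P4: Z3 uncovered — not redundant.
Drop P5: Z13, Z6 uncovered — not redundant.
Drop P8: Z10 uncovered — not redundant.
Drop P9: the rest still cover every zone — redundant.
1 redundant: P9.

1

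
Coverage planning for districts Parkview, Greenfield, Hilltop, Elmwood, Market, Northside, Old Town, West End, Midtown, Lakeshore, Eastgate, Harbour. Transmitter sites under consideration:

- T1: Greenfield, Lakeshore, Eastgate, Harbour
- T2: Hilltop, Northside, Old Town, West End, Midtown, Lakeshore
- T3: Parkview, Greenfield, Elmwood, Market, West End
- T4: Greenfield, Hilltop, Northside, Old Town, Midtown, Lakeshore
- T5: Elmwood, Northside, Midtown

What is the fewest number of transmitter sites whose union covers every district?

3

T1, T2, T3 together cover {Parkview, Greenfield, Hilltop, Elmwood, Market, Northside, Old Town, West End, Midtown, Lakeshore, Eastgate, Harbour} — every district.
No 2 of the 5 transmitter sites cover everything (all 10 pairs fall short), so 3 is minimum.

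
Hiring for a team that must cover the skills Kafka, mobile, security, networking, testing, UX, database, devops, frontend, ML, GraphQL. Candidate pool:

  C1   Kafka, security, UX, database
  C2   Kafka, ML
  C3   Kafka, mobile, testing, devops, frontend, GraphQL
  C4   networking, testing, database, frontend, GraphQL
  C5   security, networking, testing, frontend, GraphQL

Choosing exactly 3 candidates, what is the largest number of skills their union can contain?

10

Choosing C1, C2, C3 covers {Kafka, mobile, security, testing, UX, database, devops, frontend, ML, GraphQL} — 10 skills.
No choice of 3 candidates does better; here networking is left uncovered.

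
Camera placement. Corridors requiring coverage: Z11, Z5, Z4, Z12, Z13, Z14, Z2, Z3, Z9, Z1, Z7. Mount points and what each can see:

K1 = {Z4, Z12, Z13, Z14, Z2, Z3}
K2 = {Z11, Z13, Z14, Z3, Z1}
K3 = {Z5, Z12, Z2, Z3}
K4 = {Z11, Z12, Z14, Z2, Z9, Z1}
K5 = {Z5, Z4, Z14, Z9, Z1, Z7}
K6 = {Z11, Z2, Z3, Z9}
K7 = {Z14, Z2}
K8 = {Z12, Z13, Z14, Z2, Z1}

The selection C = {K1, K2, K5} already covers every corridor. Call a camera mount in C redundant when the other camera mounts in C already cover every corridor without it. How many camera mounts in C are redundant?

0

Drop K1: Z12, Z2 uncovered — not redundant.
Drop K2: Z11 uncovered — not redundant.
Drop K5: Z5, Z9, Z7 uncovered — not redundant.
None of the camera mounts in C is redundant.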